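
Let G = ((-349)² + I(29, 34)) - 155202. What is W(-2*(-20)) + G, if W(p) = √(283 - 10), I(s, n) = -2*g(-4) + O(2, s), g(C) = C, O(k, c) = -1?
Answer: -33394 + √273 ≈ -33378.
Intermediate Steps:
I(s, n) = 7 (I(s, n) = -2*(-4) - 1 = 8 - 1 = 7)
W(p) = √273
G = -33394 (G = ((-349)² + 7) - 155202 = (121801 + 7) - 155202 = 121808 - 155202 = -33394)
W(-2*(-20)) + G = √273 - 33394 = -33394 + √273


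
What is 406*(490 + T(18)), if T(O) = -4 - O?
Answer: 190008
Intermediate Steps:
406*(490 + T(18)) = 406*(490 + (-4 - 1*18)) = 406*(490 + (-4 - 18)) = 406*(490 - 22) = 406*468 = 190008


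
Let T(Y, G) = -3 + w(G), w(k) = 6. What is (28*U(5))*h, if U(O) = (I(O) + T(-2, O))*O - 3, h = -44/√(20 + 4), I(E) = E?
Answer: -11396*√6/3 ≈ -9304.8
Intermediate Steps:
T(Y, G) = 3 (T(Y, G) = -3 + 6 = 3)
h = -11*√6/3 (h = -44*√6/12 = -11*√6/3 ≈ -8.9815)
U(O) = -3 + O*(3 + O) (U(O) = (O + 3)*O - 3 = (3 + O)*O - 3 = O*(3 + O) - 3 = -3 + O*(3 + O))
(28*U(5))*h = (28*(-3 + 5² + 3*5))*(-11*√6/3) = (28*(-3 + 25 + 15))*(-11*√6/3) = (28*37)*(-11*√6/3) = 1036*(-11*√6/3) = -11396*√6/3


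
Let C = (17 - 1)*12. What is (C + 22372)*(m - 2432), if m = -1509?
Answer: -88924724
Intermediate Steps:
C = 192 (C = 16*12 = 192)
(C + 22372)*(m - 2432) = (192 + 22372)*(-1509 - 2432) = 22564*(-3941) = -88924724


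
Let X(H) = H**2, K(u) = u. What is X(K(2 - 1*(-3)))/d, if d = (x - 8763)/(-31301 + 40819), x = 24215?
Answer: 118975/7726 ≈ 15.399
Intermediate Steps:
d = 7726/4759 (d = (24215 - 8763)/(-31301 + 40819) = 15452/9518 = 15452*(1/9518) = 7726/4759 ≈ 1.6235)
X(K(2 - 1*(-3)))/d = (2 - 1*(-3))**2/(7726/4759) = (2 + 3)**2*(4759/7726) = 5**2*(4759/7726) = 25*(4759/7726) = 118975/7726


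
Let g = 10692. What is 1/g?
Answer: 1/10692 ≈ 9.3528e-5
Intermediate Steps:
1/g = 1/10692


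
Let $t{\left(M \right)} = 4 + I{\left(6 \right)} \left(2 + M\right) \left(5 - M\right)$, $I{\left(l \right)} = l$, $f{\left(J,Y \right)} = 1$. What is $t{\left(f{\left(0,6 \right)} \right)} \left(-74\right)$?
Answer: $-5624$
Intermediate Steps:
$t{\left(M \right)} = 4 + 6 \left(2 + M\right) \left(5 - M\right)$
$t{\left(f{\left(0,6 \right)} \right)} \left(-74\right) = \left(64 - 6 \cdot 1^{2} + 18 \cdot 1\right) \left(-74\right) = \left(64 - 6 + 18\right) \left(-74\right) = 76 \left(-74\right) = -5624$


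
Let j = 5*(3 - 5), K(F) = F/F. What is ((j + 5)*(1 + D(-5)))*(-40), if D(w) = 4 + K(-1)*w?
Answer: 0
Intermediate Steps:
K(F) = 1
j = -10 (j = 5*(-2) = -10)
D(w) = 4 + w (D(w) = 4 + 1*w = 4 + w)
((j + 5)*(1 + D(-5)))*(-40) = ((-10 + 5)*(1 + (4 - 5)))*(-40) = -5*(1 - 1)*(-40) = -5*0*(-40) = 0*(-40) = 0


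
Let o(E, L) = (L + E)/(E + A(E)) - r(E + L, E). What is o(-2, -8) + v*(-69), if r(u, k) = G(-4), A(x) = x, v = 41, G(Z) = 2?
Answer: -5657/2 ≈ -2828.5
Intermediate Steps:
r(u, k) = 2
o(E, L) = -2 + (E + L)/(2*E) (o(E, L) = (L + E)/(E + E) - 1*2 = (E + L)/((2*E)) - 2 = (E + L)*(1/(2*E)) - 2 = (E + L)/(2*E) - 2 = -2 + (E + L)/(2*E))
o(-2, -8) + v*(-69) = (1/2)*(-8 - 3*(-2))/(-2) + 41*(-69) = (1/2)*(-1/2)*(-8 + 6) - 2829 = (1/2)*(-1/2)*(-2) - 2829 = 1/2 - 2829 = -5657/2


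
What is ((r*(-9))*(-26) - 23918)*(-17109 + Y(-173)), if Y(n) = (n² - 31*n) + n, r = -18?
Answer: -506621300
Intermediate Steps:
Y(n) = n² - 30*n
((r*(-9))*(-26) - 23918)*(-17109 + Y(-173)) = (-18*(-9)*(-26) - 23918)*(-17109 - 173*(-30 - 173)) = (162*(-26) - 23918)*(-17109 - 173*(-203)) = (-4212 - 23918)*(-17109 + 35119) = -28130*18010 = -506621300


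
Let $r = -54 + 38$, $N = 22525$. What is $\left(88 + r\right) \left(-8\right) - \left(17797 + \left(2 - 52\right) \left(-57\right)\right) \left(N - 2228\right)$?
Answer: $-419072735$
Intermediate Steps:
$r = -16$
$\left(88 + r\right) \left(-8\right) - \left(17797 + \left(2 - 52\right) \left(-57\right)\right) \left(N - 2228\right) = \left(88 - 16\right) \left(-8\right) - \left(17797 + \left(2 - 52\right) \left(-57\right)\right) \left(22525 - 2228\right) = 72 \left(-8\right) - \left(17797 - -2850\right) 20297 = -576 - \left(17797 + 2850\right) 20297 = -576 - 20647 \cdot 20297 = -576 - 419072159 = -419072735$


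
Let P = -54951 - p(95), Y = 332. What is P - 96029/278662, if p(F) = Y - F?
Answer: -15378894485/278662 ≈ -55188.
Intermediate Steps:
p(F) = 332 - F
P = -55188 (P = -54951 - (332 - 1*95) = -54951 - (332 - 95) = -54951 - 1*237 = -54951 - 237 = -55188)
P - 96029/278662 = -55188 - 96029/278662 = -15378894485/278662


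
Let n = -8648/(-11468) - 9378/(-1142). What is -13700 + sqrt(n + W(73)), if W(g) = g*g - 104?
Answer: -13700 + 9*sqrt(78393086770)/34831 ≈ -13628.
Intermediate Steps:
W(g) = -104 + g**2 (W(g) = g**2 - 104 = -104 + g**2)
n = 312295/34831 (n = -8648*(-1/11468) - 9378*(-1/1142) = 46/61 + 4689/571 = 312295/34831 ≈ 8.9660)
-13700 + sqrt(n + W(73)) = -13700 + sqrt(312295/34831 + (-104 + 73**2)) = -13700 + sqrt(312295/34831 + (-104 + 5329)) = -13700 + sqrt(312295/34831 + 5225) = -13700 + sqrt(182304270/34831) = -13700 + 9*sqrt(78393086770)/34831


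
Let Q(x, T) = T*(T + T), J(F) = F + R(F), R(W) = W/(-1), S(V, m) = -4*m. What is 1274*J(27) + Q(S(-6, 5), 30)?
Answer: 1800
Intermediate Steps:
R(W) = -W (R(W) = W*(-1) = -W)
J(F) = 0 (J(F) = F - F = 0)
Q(x, T) = 2*T**2 (Q(x, T) = T*(2*T) = 2*T**2)
1274*J(27) + Q(S(-6, 5), 30) = 1274*0 + 2*30**2 = 0 + 2*900 = 0 + 1800 = 1800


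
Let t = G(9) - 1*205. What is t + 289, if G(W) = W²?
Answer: 165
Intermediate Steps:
t = -124 (t = 9² - 1*205 = 81 - 205 = -124)
t + 289 = -124 + 289 = 165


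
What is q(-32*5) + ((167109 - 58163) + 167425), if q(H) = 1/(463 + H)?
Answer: 83740414/303 ≈ 2.7637e+5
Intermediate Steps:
q(-32*5) + ((167109 - 58163) + 167425) = 1/(463 - 32*5) + ((167109 - 58163) + 167425) = 1/(463 - 160) + (108946 + 167425) = 1/303 + 276371 = 83740414/303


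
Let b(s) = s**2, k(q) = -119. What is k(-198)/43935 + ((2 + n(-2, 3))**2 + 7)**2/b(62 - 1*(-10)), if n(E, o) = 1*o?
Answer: 231107/1186245 ≈ 0.19482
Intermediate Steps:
n(E, o) = o
k(-198)/43935 + ((2 + n(-2, 3))**2 + 7)**2/b(62 - 1*(-10)) = -119/43935 + ((2 + 3)**2 + 7)**2/((62 - 1*(-10))**2) = -119*1/43935 + (5**2 + 7)**2/((62 + 10)**2) = -119/43935 + (25 + 7)**2/(72**2) = -119/43935 + 32**2/5184 = -119/43935 + 1024*(1/5184) = -119/43935 + 16/81 = 231107/1186245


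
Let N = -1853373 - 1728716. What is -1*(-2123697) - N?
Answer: 5705786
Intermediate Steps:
N = -3582089
-1*(-2123697) - N = -1*(-2123697) - 1*(-3582089) = 2123697 + 3582089 = 5705786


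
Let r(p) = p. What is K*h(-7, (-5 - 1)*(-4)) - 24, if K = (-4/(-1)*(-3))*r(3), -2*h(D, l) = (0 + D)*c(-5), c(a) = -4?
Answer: 480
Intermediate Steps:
h(D, l) = 2*D (h(D, l) = -(0 + D)*(-4)/2 = -D*(-4)/2 = -(-2)*D = 2*D)
K = -36 (K = (-4/(-1)*(-3))*3 = (-4*(-1)*(-3))*3 = (4*(-3))*3 = -12*3 = -36)
K*h(-7, (-5 - 1)*(-4)) - 24 = -72*(-7) - 24 = -36*(-14) - 24 = 504 - 24 = 480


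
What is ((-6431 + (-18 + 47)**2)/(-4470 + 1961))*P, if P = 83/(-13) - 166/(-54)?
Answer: -499660/67743 ≈ -7.3758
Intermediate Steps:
P = -1162/351 (P = 83*(-1/13) - 166*(-1/54) = -83/13 + 83/27 = -1162/351 ≈ -3.3105)
((-6431 + (-18 + 47)**2)/(-4470 + 1961))*P = ((-6431 + (-18 + 47)**2)/(-4470 + 1961))*(-1162/351) = ((-6431 + 29**2)/(-2509))*(-1162/351) = ((-6431 + 841)*(-1/2509))*(-1162/351) = -5590*(-1/2509)*(-1162/351) = (430/193)*(-1162/351) = -499660/67743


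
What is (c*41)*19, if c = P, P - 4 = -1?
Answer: 2337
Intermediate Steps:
P = 3 (P = 4 - 1 = 3)
c = 3
(c*41)*19 = (3*41)*19 = 123*19 = 2337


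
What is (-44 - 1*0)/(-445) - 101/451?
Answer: -25101/200695 ≈ -0.12507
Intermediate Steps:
(-44 - 1*0)/(-445) - 101/451 = (-44 + 0)*(-1/445) - 101*1/451 = -44*(-1/445) - 101/451 = 44/445 - 101/451 = -25101/200695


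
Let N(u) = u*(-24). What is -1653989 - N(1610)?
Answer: -1615349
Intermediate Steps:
N(u) = -24*u
-1653989 - N(1610) = -1653989 - (-24)*1610 = -1653989 - 1*(-38640) = -1653989 + 38640 = -1615349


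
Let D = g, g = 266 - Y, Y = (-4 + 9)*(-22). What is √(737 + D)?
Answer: √1113 ≈ 33.362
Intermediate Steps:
Y = -110 (Y = 5*(-22) = -110)
g = 376 (g = 266 - 1*(-110) = 266 + 110 = 376)
D = 376
√(737 + D) = √(737 + 376) = √1113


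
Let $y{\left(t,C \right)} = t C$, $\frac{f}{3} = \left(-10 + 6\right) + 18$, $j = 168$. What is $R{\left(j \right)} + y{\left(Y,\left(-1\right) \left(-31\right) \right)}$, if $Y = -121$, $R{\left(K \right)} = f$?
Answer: $-3709$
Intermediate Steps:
$f = 42$ ($f = 3 \left(\left(-10 + 6\right) + 18\right) = 3 \left(-4 + 18\right) = 3 \cdot 14 = 42$)
$R{\left(K \right)} = 42$
$y{\left(t,C \right)} = C t$
$R{\left(j \right)} + y{\left(Y,\left(-1\right) \left(-31\right) \right)} = 42 + \left(-1\right) \left(-31\right) \left(-121\right) = 42 + 31 \left(-121\right) = 42 - 3751 = -3709$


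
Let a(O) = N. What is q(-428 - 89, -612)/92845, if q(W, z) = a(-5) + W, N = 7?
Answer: -102/18569 ≈ -0.0054930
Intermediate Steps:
a(O) = 7
q(W, z) = 7 + W
q(-428 - 89, -612)/92845 = (7 + (-428 - 89))/92845 = (7 - 517)*(1/92845) = -510*1/92845 = -102/18569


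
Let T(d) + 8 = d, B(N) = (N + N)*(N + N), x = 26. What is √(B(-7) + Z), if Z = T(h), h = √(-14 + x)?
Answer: √(188 + 2*√3) ≈ 13.837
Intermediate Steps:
B(N) = 4*N² (B(N) = (2*N)*(2*N) = 4*N²)
h = 2*√3 (h = √(-14 + 26) = √12 = 2*√3 ≈ 3.4641)
T(d) = -8 + d
Z = -8 + 2*√3 ≈ -4.5359
√(B(-7) + Z) = √(4*(-7)² + (-8 + 2*√3)) = √(4*49 + (-8 + 2*√3)) = √(196 + (-8 + 2*√3)) = √(188 + 2*√3)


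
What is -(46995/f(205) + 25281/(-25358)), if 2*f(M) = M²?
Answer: -264192879/213133990 ≈ -1.2396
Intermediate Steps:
f(M) = M²/2
-(46995/f(205) + 25281/(-25358)) = -(46995/(((½)*205²)) + 25281/(-25358)) = -(46995/(((½)*42025)) + 25281*(-1/25358)) = -(46995/(42025/2) - 25281/25358) = -(46995*(2/42025) - 25281/25358) = -(18798/8405 - 25281/25358) = -1*264192879/213133990 = -264192879/213133990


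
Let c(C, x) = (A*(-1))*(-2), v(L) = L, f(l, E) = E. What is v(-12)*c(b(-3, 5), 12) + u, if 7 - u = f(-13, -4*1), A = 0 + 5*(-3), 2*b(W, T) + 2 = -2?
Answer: 371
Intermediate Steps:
b(W, T) = -2 (b(W, T) = -1 + (½)*(-2) = -1 - 1 = -2)
A = -15 (A = 0 - 15 = -15)
c(C, x) = -30 (c(C, x) = -15*(-1)*(-2) = 15*(-2) = -30)
u = 11 (u = 7 - (-4) = 7 - 1*(-4) = 7 + 4 = 11)
v(-12)*c(b(-3, 5), 12) + u = -12*(-30) + 11 = 360 + 11 = 371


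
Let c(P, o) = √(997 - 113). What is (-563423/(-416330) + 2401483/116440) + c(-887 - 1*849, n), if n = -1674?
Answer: 106541439151/4847746520 + 2*√221 ≈ 51.710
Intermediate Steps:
c(P, o) = 2*√221 (c(P, o) = √884 = 2*√221)
(-563423/(-416330) + 2401483/116440) + c(-887 - 1*849, n) = (-563423/(-416330) + 2401483/116440) + 2*√221 = (-563423*(-1/416330) + 2401483*(1/116440)) + 2*√221 = (563423/416330 + 2401483/116440) + 2*√221 = 106541439151/4847746520 + 2*√221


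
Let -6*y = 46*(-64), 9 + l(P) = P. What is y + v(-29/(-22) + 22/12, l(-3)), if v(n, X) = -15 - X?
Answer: 1463/3 ≈ 487.67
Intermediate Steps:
l(P) = -9 + P
y = 1472/3 (y = -23*(-64)/3 = -⅙*(-2944) = 1472/3 ≈ 490.67)
y + v(-29/(-22) + 22/12, l(-3)) = 1472/3 + (-15 - (-9 - 3)) = 1472/3 + (-15 - 1*(-12)) = 1472/3 + (-15 + 12) = 1472/3 - 3 = 1463/3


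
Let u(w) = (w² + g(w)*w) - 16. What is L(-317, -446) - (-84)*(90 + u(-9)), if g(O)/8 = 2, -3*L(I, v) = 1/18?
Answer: 49895/54 ≈ 923.98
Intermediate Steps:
L(I, v) = -1/54 (L(I, v) = -⅓/18 = -⅓*1/18 = -1/54)
g(O) = 16 (g(O) = 8*2 = 16)
u(w) = -16 + w² + 16*w (u(w) = (w² + 16*w) - 16 = -16 + w² + 16*w)
L(-317, -446) - (-84)*(90 + u(-9)) = -1/54 - (-84)*(90 + (-16 + (-9)² + 16*(-9))) = -1/54 - (-84)*(90 + (-16 + 81 - 144)) = -1/54 - (-84)*(90 - 79) = -1/54 - (-84)*11 = -1/54 - 1*(-924) = -1/54 + 924 = 49895/54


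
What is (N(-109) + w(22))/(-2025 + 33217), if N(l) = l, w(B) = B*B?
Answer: 375/31192 ≈ 0.012022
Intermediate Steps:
w(B) = B**2
(N(-109) + w(22))/(-2025 + 33217) = (-109 + 22**2)/(-2025 + 33217) = (-109 + 484)/31192 = 375*(1/31192) = 375/31192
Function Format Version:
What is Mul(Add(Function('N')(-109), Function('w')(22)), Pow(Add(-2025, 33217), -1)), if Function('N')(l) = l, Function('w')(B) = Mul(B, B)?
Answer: Rational(375, 31192) ≈ 0.012022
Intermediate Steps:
Function('w')(B) = Pow(B, 2)
Mul(Add(Function('N')(-109), Function('w')(22)), Pow(Add(-2025, 33217), -1)) = Mul(Add(-109, Pow(22, 2)), Pow(Add(-2025, 33217), -1)) = Mul(Add(-109, 484), Pow(31192, -1)) = Mul(375, Rational(1, 31192)) = Rational(375, 31192)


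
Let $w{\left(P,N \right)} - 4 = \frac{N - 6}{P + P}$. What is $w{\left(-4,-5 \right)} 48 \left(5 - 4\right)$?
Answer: $258$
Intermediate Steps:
$w{\left(P,N \right)} = 4 + \frac{-6 + N}{2 P}$ ($w{\left(P,N \right)} = 4 + \frac{N - 6}{P + P} = 4 + \frac{-6 + N}{2 P}$)
$w{\left(-4,-5 \right)} 48 \left(5 - 4\right) = \frac{-6 - 5 + 8 \left(-4\right)}{2 \left(-4\right)} 48 \left(5 - 4\right) = \frac{1}{2} \left(- \frac{1}{4}\right) \left(-6 - 5 - 32\right) 48 \left(5 - 4\right) = \frac{1}{2} \left(- \frac{1}{4}\right) \left(-43\right) 48 \cdot 1 = \frac{43}{8} \cdot 48 \cdot 1 = 258 \cdot 1 = 258$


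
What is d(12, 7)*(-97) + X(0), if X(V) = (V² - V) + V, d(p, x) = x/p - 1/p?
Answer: -97/2 ≈ -48.500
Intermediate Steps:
d(p, x) = -1/p + x/p
X(V) = V²
d(12, 7)*(-97) + X(0) = ((-1 + 7)/12)*(-97) + 0² = ((1/12)*6)*(-97) + 0 = (½)*(-97) + 0 = -97/2 + 0 = -97/2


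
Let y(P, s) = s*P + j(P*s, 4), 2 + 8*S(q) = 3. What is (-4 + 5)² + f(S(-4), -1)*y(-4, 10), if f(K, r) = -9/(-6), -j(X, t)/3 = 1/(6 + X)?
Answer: -4003/68 ≈ -58.868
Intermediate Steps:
S(q) = ⅛ (S(q) = -¼ + (⅛)*3 = -¼ + 3/8 = ⅛)
j(X, t) = -3/(6 + X)
f(K, r) = 3/2 (f(K, r) = -9*(-⅙) = 3/2)
y(P, s) = -3/(6 + P*s) + P*s (y(P, s) = s*P - 3/(6 + P*s) = P*s - 3/(6 + P*s) = -3/(6 + P*s) + P*s)
(-4 + 5)² + f(S(-4), -1)*y(-4, 10) = (-4 + 5)² + 3*((-3 - 4*10*(6 - 4*10))/(6 - 4*10))/2 = 1² + 3*((-3 - 4*10*(6 - 40))/(6 - 40))/2 = 1 + 3*((-3 - 4*10*(-34))/(-34))/2 = 1 + 3*(-(-3 + 1360)/34)/2 = 1 + 3*(-1/34*1357)/2 = 1 + (3/2)*(-1357/34) = 1 - 4071/68 = -4003/68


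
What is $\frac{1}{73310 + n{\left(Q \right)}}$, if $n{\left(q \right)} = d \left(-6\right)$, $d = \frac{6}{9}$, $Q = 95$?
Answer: $\frac{1}{73306} \approx 1.3641 \cdot 10^{-5}$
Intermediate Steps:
$d = \frac{2}{3}$ ($d = 6 \cdot \frac{1}{9} = \frac{2}{3} \approx 0.66667$)
$n{\left(q \right)} = -4$ ($n{\left(q \right)} = \frac{2}{3} \left(-6\right) = -4$)
$\frac{1}{73310 + n{\left(Q \right)}} = \frac{1}{73310 - 4} = \frac{1}{73306}$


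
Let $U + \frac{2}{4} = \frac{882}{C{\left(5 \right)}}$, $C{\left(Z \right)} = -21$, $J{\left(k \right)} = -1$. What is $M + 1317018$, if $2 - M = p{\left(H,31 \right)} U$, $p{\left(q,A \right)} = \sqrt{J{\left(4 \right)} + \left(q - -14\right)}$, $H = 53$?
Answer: $1317020 + \frac{85 \sqrt{66}}{2} \approx 1.3174 \cdot 10^{6}$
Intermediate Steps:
$p{\left(q,A \right)} = \sqrt{13 + q}$ ($p{\left(q,A \right)} = \sqrt{-1 + \left(q - -14\right)} = \sqrt{-1 + \left(q + 14\right)} = \sqrt{-1 + \left(14 + q\right)} = \sqrt{13 + q}$)
$U = - \frac{85}{2}$ ($U = - \frac{1}{2} + \frac{882}{-21} = - \frac{1}{2} + 882 \left(- \frac{1}{21}\right) = - \frac{1}{2} - 42 = - \frac{85}{2} \approx -42.5$)
$M = 2 + \frac{85 \sqrt{66}}{2}$ ($M = 2 - \sqrt{13 + 53} \left(- \frac{85}{2}\right) = 2 - \sqrt{66} \left(- \frac{85}{2}\right) = 2 - - \frac{85 \sqrt{66}}{2} = 2 + \frac{85 \sqrt{66}}{2} \approx 347.27$)
$M + 1317018 = \left(2 + \frac{85 \sqrt{66}}{2}\right) + 1317018 = 1317020 + \frac{85 \sqrt{66}}{2}$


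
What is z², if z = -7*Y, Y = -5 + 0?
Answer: 1225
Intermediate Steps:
Y = -5
z = 35 (z = -7*(-5) = 35)
z² = 35² = 1225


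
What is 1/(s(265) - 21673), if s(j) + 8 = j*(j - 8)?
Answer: 1/46424 ≈ 2.1541e-5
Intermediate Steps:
s(j) = -8 + j*(-8 + j) (s(j) = -8 + j*(j - 8) = -8 + j*(-8 + j))
1/(s(265) - 21673) = 1/((-8 + 265**2 - 8*265) - 21673) = 1/((-8 + 70225 - 2120) - 21673) = 1/(68097 - 21673) = 1/46424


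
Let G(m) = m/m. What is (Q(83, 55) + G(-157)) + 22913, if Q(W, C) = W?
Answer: 22997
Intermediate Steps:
G(m) = 1
(Q(83, 55) + G(-157)) + 22913 = (83 + 1) + 22913 = 84 + 22913 = 22997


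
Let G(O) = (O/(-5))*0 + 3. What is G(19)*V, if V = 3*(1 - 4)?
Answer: -27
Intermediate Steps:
G(O) = 3 (G(O) = (O*(-1/5))*0 + 3 = -O/5*0 + 3 = 0 + 3 = 3)
V = -9 (V = 3*(-3) = -9)
G(19)*V = 3*(-9) = -27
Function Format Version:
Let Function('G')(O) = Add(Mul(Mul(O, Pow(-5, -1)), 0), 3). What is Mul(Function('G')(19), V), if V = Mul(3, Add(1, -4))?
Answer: -27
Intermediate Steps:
Function('G')(O) = 3 (Function('G')(O) = Add(Mul(Mul(O, Rational(-1, 5)), 0), 3) = Add(Mul(Mul(Rational(-1, 5), O), 0), 3) = Add(0, 3) = 3)
V = -9 (V = Mul(3, -3) = -9)
Mul(Function('G')(19), V) = Mul(3, -9) = -27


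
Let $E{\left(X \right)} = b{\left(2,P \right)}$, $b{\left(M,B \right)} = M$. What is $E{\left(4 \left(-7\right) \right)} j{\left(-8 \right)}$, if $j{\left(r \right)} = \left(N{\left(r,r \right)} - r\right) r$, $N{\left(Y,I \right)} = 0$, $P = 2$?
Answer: $-128$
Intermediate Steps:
$E{\left(X \right)} = 2$
$j{\left(r \right)} = - r^{2}$ ($j{\left(r \right)} = \left(0 - r\right) r = - r r = - r^{2}$)
$E{\left(4 \left(-7\right) \right)} j{\left(-8 \right)} = 2 \left(- \left(-8\right)^{2}\right) = 2 \left(\left(-1\right) 64\right) = 2 \left(-64\right) = -128$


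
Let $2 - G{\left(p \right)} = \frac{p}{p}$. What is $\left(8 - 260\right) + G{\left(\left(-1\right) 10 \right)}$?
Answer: $-251$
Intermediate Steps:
$G{\left(p \right)} = 1$ ($G{\left(p \right)} = 2 - \frac{p}{p} = 2 - 1 = 1$)
$\left(8 - 260\right) + G{\left(\left(-1\right) 10 \right)} = \left(8 - 260\right) + 1 = -252 + 1 = -251$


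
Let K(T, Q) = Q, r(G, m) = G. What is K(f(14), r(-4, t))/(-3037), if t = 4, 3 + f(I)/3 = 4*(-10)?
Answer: 4/3037 ≈ 0.0013171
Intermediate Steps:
f(I) = -129 (f(I) = -9 + 3*(4*(-10)) = -9 + 3*(-40) = -9 - 120 = -129)
K(f(14), r(-4, t))/(-3037) = -4/(-3037) = -4*(-1/3037) = 4/3037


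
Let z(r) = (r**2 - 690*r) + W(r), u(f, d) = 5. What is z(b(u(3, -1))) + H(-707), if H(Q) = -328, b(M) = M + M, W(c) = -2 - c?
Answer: -7140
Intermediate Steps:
b(M) = 2*M
z(r) = -2 + r**2 - 691*r (z(r) = (r**2 - 690*r) + (-2 - r) = -2 + r**2 - 691*r)
z(b(u(3, -1))) + H(-707) = (-2 + (2*5)**2 - 1382*5) - 328 = (-2 + 10**2 - 691*10) - 328 = (-2 + 100 - 6910) - 328 = -6812 - 328 = -7140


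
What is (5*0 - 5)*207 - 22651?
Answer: -23686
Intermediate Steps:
(5*0 - 5)*207 - 22651 = (0 - 5)*207 - 22651 = -5*207 - 22651 = -1035 - 22651 = -23686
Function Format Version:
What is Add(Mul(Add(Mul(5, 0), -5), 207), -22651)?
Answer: -23686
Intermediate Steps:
Add(Mul(Add(Mul(5, 0), -5), 207), -22651) = Add(Mul(Add(0, -5), 207), -22651) = Add(Mul(-5, 207), -22651) = Add(-1035, -22651) = -23686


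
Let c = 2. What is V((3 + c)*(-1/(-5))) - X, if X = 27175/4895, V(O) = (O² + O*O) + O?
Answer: -2498/979 ≈ -2.5516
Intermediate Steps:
V(O) = O + 2*O² (V(O) = (O² + O²) + O = 2*O² + O = O + 2*O²)
X = 5435/979 (X = 27175*(1/4895) = 5435/979 ≈ 5.5516)
V((3 + c)*(-1/(-5))) - X = ((3 + 2)*(-1/(-5)))*(1 + 2*((3 + 2)*(-1/(-5)))) - 1*5435/979 = (5*(-1*(-⅕)))*(1 + 2*(5*(-1*(-⅕)))) - 5435/979 = (5*(⅕))*(1 + 2*(5*(⅕))) - 5435/979 = 1*(1 + 2*1) - 5435/979 = 1*(1 + 2) - 5435/979 = 1*3 - 5435/979 = 3 - 5435/979 = -2498/979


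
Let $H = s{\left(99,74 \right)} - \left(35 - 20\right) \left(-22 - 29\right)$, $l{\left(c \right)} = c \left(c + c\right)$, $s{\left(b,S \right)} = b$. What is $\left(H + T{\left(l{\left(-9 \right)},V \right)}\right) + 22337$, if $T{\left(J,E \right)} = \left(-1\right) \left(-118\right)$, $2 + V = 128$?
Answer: $23319$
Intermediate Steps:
$V = 126$ ($V = -2 + 128 = 126$)
$l{\left(c \right)} = 2 c^{2}$ ($l{\left(c \right)} = c 2 c = 2 c^{2}$)
$H = 864$ ($H = 99 - \left(35 - 20\right) \left(-22 - 29\right) = 99 - 15 \left(-51\right) = 99 - -765 = 99 + 765 = 864$)
$T{\left(J,E \right)} = 118$
$\left(H + T{\left(l{\left(-9 \right)},V \right)}\right) + 22337 = \left(864 + 118\right) + 22337 = 982 + 22337 = 23319$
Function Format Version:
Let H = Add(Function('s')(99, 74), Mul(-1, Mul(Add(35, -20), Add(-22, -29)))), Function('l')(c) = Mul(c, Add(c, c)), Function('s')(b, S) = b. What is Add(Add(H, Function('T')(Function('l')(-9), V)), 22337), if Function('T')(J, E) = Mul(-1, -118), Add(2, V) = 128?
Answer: 23319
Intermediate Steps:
V = 126 (V = Add(-2, 128) = 126)
Function('l')(c) = Mul(2, Pow(c, 2)) (Function('l')(c) = Mul(c, Mul(2, c)) = Mul(2, Pow(c, 2)))
H = 864 (H = Add(99, Mul(-1, Mul(Add(35, -20), Add(-22, -29)))) = Add(99, Mul(-1, Mul(15, -51))) = Add(99, Mul(-1, -765)) = Add(99, 765) = 864)
Function('T')(J, E) = 118
Add(Add(H, Function('T')(Function('l')(-9), V)), 22337) = Add(Add(864, 118), 22337) = Add(982, 22337) = 23319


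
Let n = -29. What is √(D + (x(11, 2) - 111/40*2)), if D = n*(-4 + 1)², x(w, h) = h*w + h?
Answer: 21*I*√55/10 ≈ 15.574*I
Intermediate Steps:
x(w, h) = h + h*w
D = -261 (D = -29*(-4 + 1)² = -29*(-3)² = -29*9 = -261)
√(D + (x(11, 2) - 111/40*2)) = √(-261 + (2*(1 + 11) - 111/40*2)) = √(-261 + (2*12 - 111*1/40*2)) = √(-261 + (24 - 111/40*2)) = √(-261 + (24 - 111/20)) = √(-261 + 369/20) = √(-4851/20) = 21*I*√55/10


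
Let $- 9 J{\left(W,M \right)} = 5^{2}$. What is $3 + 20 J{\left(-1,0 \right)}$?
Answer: $- \frac{473}{9} \approx -52.556$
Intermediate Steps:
$J{\left(W,M \right)} = - \frac{25}{9}$ ($J{\left(W,M \right)} = - \frac{5^{2}}{9} = \left(- \frac{1}{9}\right) 25 = - \frac{25}{9}$)
$3 + 20 J{\left(-1,0 \right)} = 3 + 20 \left(- \frac{25}{9}\right) = 3 - \frac{500}{9} = - \frac{473}{9}$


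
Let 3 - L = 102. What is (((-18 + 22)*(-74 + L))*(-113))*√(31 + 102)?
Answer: 78196*√133 ≈ 9.0180e+5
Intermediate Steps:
L = -99 (L = 3 - 1*102 = 3 - 102 = -99)
(((-18 + 22)*(-74 + L))*(-113))*√(31 + 102) = (((-18 + 22)*(-74 - 99))*(-113))*√(31 + 102) = ((4*(-173))*(-113))*√133 = (-692*(-113))*√133 = 78196*√133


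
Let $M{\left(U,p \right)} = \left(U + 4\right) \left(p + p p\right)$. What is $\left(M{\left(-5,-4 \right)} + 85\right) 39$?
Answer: $2847$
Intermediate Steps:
$M{\left(U,p \right)} = \left(4 + U\right) \left(p + p^{2}\right)$
$\left(M{\left(-5,-4 \right)} + 85\right) 39 = \left(- 4 \left(4 - 5 + 4 \left(-4\right) - -20\right) + 85\right) 39 = \left(- 4 \left(4 - 5 - 16 + 20\right) + 85\right) 39 = \left(\left(-4\right) 3 + 85\right) 39 = \left(-12 + 85\right) 39 = 73 \cdot 39 = 2847$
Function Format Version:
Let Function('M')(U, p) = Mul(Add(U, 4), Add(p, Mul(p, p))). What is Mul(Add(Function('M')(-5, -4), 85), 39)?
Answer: 2847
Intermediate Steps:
Function('M')(U, p) = Mul(Add(4, U), Add(p, Pow(p, 2)))
Mul(Add(Function('M')(-5, -4), 85), 39) = Mul(Add(Mul(-4, Add(4, -5, Mul(4, -4), Mul(-5, -4))), 85), 39) = Mul(Add(Mul(-4, Add(4, -5, -16, 20)), 85), 39) = Mul(Add(Mul(-4, 3), 85), 39) = Mul(Add(-12, 85), 39) = Mul(73, 39) = 2847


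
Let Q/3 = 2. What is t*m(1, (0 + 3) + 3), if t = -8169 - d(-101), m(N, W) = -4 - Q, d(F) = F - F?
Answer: 81690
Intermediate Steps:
Q = 6 (Q = 3*2 = 6)
d(F) = 0
m(N, W) = -10 (m(N, W) = -4 - 1*6 = -4 - 6 = -10)
t = -8169 (t = -8169 - 1*0 = -8169 + 0 = -8169)
t*m(1, (0 + 3) + 3) = -8169*(-10) = 81690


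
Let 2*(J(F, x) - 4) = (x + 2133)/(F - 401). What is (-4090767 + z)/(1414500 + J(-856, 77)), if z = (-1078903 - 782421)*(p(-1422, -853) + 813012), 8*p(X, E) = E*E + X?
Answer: -4229155131260199/3556060846 ≈ -1.1893e+6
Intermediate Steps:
p(X, E) = X/8 + E²/8 (p(X, E) = (E*E + X)/8 = (E² + X)/8 = (X + E²)/8 = X/8 + E²/8)
J(F, x) = 4 + (2133 + x)/(2*(-401 + F)) (J(F, x) = 4 + ((x + 2133)/(F - 401))/2 = 4 + ((2133 + x)/(-401 + F))/2 = 4 + (2133 + x)/(2*(-401 + F)))
z = -3364474818673/2 (z = (-1078903 - 782421)*(((⅛)*(-1422) + (⅛)*(-853)²) + 813012) = -1861324*((-711/4 + (⅛)*727609) + 813012) = -1861324*((-711/4 + 727609/8) + 813012) = -1861324*(726187/8 + 813012) = -1861324*7230283/8 = -3364474818673/2 ≈ -1.6822e+12)
(-4090767 + z)/(1414500 + J(-856, 77)) = (-4090767 - 3364474818673/2)/(1414500 + (-1075 + 77 + 8*(-856))/(2*(-401 - 856))) = -3364483000207/(2*(1414500 + (½)*(-1075 + 77 - 6848)/(-1257))) = -3364483000207/(2*(1414500 + (½)*(-1/1257)*(-7846))) = -3364483000207/(2*(1414500 + 3923/1257)) = -3364483000207/(2*1778030423/1257) = -3364483000207/2*1257/1778030423 = -4229155131260199/3556060846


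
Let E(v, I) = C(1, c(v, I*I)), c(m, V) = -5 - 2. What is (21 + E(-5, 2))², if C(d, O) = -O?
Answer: 784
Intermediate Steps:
c(m, V) = -7
E(v, I) = 7 (E(v, I) = -1*(-7) = 7)
(21 + E(-5, 2))² = (21 + 7)² = 28² = 784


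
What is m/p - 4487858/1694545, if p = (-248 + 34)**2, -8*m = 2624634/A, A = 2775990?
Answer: -152143606377805603/57446990579864480 ≈ -2.6484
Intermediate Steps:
m = -437439/3701320 (m = -1312317/(4*2775990) = -1/8*437439/462665 = -437439/3701320 ≈ -0.11818)
p = 45796 (p = (-214)**2 = 45796)
m/p - 4487858/1694545 = -437439/3701320/45796 - 4487858/1694545 = -437439/3701320*1/45796 - 4487858*1/1694545 = -437439/169505650720 - 4487858/1694545 = -152143606377805603/57446990579864480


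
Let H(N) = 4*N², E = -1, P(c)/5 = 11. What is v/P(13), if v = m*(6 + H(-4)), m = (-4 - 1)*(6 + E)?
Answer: -350/11 ≈ -31.818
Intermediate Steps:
P(c) = 55 (P(c) = 5*11 = 55)
m = -25 (m = (-4 - 1)*(6 - 1) = -5*5 = -25)
v = -1750 (v = -25*(6 + 4*(-4)²) = -25*(6 + 4*16) = -25*(6 + 64) = -25*70 = -1750)
v/P(13) = -1750/55 = -1750*1/55 = -350/11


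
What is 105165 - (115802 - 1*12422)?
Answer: 1785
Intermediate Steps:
105165 - (115802 - 1*12422) = 105165 - (115802 - 12422) = 105165 - 1*103380 = 105165 - 103380 = 1785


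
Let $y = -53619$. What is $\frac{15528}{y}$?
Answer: $- \frac{5176}{17873} \approx -0.2896$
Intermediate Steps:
$\frac{15528}{y} = \frac{15528}{-53619} = 15528 \left(- \frac{1}{53619}\right) = - \frac{5176}{17873}$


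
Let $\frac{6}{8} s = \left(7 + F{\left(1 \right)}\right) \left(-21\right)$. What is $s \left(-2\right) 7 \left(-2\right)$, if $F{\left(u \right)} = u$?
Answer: $-6272$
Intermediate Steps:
$s = -224$ ($s = \frac{4 \left(7 + 1\right) \left(-21\right)}{3} = \frac{4 \cdot 8 \left(-21\right)}{3} = \frac{4}{3} \left(-168\right) = -224$)
$s \left(-2\right) 7 \left(-2\right) = - 224 \left(-2\right) 7 \left(-2\right) = - 224 \left(\left(-14\right) \left(-2\right)\right) = \left(-224\right) 28 = -6272$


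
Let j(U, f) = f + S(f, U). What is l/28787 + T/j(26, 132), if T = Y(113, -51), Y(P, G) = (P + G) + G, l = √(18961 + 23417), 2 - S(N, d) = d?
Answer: 11/108 + √42378/28787 ≈ 0.10900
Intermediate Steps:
S(N, d) = 2 - d
l = √42378 ≈ 205.86
Y(P, G) = P + 2*G (Y(P, G) = (G + P) + G = P + 2*G)
T = 11 (T = 113 + 2*(-51) = 113 - 102 = 11)
j(U, f) = 2 + f - U (j(U, f) = f + (2 - U) = 2 + f - U)
l/28787 + T/j(26, 132) = √42378/28787 + 11/(2 + 132 - 1*26) = √42378*(1/28787) + 11/(2 + 132 - 26) = √42378/28787 + 11/108 = 11/108 + √42378/28787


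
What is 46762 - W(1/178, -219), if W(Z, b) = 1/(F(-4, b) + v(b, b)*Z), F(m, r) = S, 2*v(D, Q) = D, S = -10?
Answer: 176713954/3779 ≈ 46762.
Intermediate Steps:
v(D, Q) = D/2
F(m, r) = -10
W(Z, b) = 1/(-10 + Z*b/2) (W(Z, b) = 1/(-10 + (b/2)*Z) = 1/(-10 + Z*b/2))
46762 - W(1/178, -219) = 46762 - 2/(-20 - 219/178) = 46762 - 2/(-3779/178) = 46762 - 2*(-178)/3779 = 46762 - 1*(-356/3779) = 46762 + 356/3779 = 176713954/3779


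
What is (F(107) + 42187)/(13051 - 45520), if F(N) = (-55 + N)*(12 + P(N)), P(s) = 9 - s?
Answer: -37715/32469 ≈ -1.1616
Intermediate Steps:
F(N) = (-55 + N)*(21 - N) (F(N) = (-55 + N)*(12 + (9 - N)) = (-55 + N)*(21 - N))
(F(107) + 42187)/(13051 - 45520) = ((-1155 - 1*107**2 + 76*107) + 42187)/(13051 - 45520) = ((-1155 - 1*11449 + 8132) + 42187)/(-32469) = ((-1155 - 11449 + 8132) + 42187)*(-1/32469) = (-4472 + 42187)*(-1/32469) = 37715*(-1/32469) = -37715/32469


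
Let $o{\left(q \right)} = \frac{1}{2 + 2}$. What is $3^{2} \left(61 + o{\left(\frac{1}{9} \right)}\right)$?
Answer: $\frac{2205}{4} \approx 551.25$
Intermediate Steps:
$o{\left(q \right)} = \frac{1}{4}$
$3^{2} \left(61 + o{\left(\frac{1}{9} \right)}\right) = 3^{2} \left(61 + \frac{1}{4}\right) = 9 \cdot \frac{245}{4} = \frac{2205}{4}$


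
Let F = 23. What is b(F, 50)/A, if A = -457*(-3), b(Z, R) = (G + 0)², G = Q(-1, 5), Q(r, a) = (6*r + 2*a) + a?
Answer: 27/457 ≈ 0.059081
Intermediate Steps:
Q(r, a) = 3*a + 6*r (Q(r, a) = (2*a + 6*r) + a = 3*a + 6*r)
G = 9 (G = 3*5 + 6*(-1) = 15 - 6 = 9)
b(Z, R) = 81 (b(Z, R) = (9 + 0)² = 9² = 81)
A = 1371
b(F, 50)/A = 81/1371 = 81*(1/1371) = 27/457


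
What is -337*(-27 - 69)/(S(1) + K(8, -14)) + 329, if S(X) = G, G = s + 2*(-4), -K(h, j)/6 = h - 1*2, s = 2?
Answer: -3089/7 ≈ -441.29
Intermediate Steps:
K(h, j) = 12 - 6*h (K(h, j) = -6*(h - 1*2) = -6*(h - 2) = -6*(-2 + h) = 12 - 6*h)
G = -6 (G = 2 + 2*(-4) = 2 - 8 = -6)
S(X) = -6
-337*(-27 - 69)/(S(1) + K(8, -14)) + 329 = -337*(-27 - 69)/(-6 + (12 - 6*8)) + 329 = -(-32352)/(-6 + (12 - 48)) + 329 = -(-32352)/(-6 - 36) + 329 = -(-32352)/(-42) + 329 = -(-32352)*(-1)/42 + 329 = -337*16/7 + 329 = -5392/7 + 329 = -3089/7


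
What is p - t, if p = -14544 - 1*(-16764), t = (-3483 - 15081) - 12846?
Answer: 33630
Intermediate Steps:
t = -31410 (t = -18564 - 12846 = -31410)
p = 2220 (p = -14544 + 16764 = 2220)
p - t = 2220 - 1*(-31410) = 2220 + 31410 = 33630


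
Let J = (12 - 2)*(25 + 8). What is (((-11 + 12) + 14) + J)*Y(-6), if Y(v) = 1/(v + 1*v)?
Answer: -115/4 ≈ -28.750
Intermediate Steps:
Y(v) = 1/(2*v) (Y(v) = 1/(v + v) = 1/(2*v))
J = 330 (J = 10*33 = 330)
(((-11 + 12) + 14) + J)*Y(-6) = (((-11 + 12) + 14) + 330)*((½)/(-6)) = ((1 + 14) + 330)*((½)*(-⅙)) = (15 + 330)*(-1/12) = 345*(-1/12) = -115/4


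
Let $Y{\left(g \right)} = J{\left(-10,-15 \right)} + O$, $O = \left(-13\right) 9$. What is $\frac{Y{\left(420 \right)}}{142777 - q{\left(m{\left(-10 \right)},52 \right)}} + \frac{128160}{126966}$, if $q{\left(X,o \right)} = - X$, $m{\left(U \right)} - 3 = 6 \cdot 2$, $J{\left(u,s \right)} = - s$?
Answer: $\frac{1523939349}{1510810756} \approx 1.0087$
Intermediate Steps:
$m{\left(U \right)} = 15$ ($m{\left(U \right)} = 3 + 6 \cdot 2 = 3 + 12 = 15$)
$O = -117$
$Y{\left(g \right)} = -102$ ($Y{\left(g \right)} = \left(-1\right) \left(-15\right) - 117 = 15 - 117 = -102$)
$\frac{Y{\left(420 \right)}}{142777 - q{\left(m{\left(-10 \right)},52 \right)}} + \frac{128160}{126966} = - \frac{102}{142777 - \left(-1\right) 15} + \frac{128160}{126966} = - \frac{102}{142777 - -15} + 128160 \cdot \frac{1}{126966} = - \frac{102}{142777 + 15} + \frac{21360}{21161} = - \frac{102}{142792} + \frac{21360}{21161} = \left(-102\right) \frac{1}{142792} + \frac{21360}{21161} = - \frac{51}{71396} + \frac{21360}{21161} = \frac{1523939349}{1510810756}$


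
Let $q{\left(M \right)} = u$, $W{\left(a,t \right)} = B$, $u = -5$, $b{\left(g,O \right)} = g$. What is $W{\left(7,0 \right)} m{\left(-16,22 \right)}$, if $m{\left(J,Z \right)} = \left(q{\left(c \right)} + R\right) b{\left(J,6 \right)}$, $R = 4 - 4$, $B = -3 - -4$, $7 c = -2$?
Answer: $80$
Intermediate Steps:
$c = - \frac{2}{7}$ ($c = \frac{1}{7} \left(-2\right) = - \frac{2}{7} \approx -0.28571$)
$B = 1$ ($B = -3 + 4 = 1$)
$W{\left(a,t \right)} = 1$
$R = 0$ ($R = 4 - 4 = 0$)
$q{\left(M \right)} = -5$
$m{\left(J,Z \right)} = - 5 J$ ($m{\left(J,Z \right)} = \left(-5 + 0\right) J = - 5 J$)
$W{\left(7,0 \right)} m{\left(-16,22 \right)} = 1 \left(\left(-5\right) \left(-16\right)\right) = 1 \cdot 80 = 80$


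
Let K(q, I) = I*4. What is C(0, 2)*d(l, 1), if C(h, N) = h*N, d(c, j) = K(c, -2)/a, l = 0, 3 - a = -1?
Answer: 0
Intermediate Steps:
a = 4 (a = 3 - 1*(-1) = 3 + 1 = 4)
K(q, I) = 4*I
d(c, j) = -2 (d(c, j) = (4*(-2))/4 = -8*1/4 = -2)
C(h, N) = N*h
C(0, 2)*d(l, 1) = (2*0)*(-2) = 0*(-2) = 0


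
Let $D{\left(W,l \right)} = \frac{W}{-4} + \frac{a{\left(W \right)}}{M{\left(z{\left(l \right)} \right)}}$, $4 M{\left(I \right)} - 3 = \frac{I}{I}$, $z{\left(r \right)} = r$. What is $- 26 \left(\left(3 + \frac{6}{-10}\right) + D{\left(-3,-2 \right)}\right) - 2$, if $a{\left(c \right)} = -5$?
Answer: $\frac{461}{10} \approx 46.1$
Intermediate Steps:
$M{\left(I \right)} = 1$ ($M{\left(I \right)} = \frac{3}{4} + \frac{I \frac{1}{I}}{4} = \frac{3}{4} + \frac{1}{4} \cdot 1 = \frac{3}{4} + \frac{1}{4} = 1$)
$D{\left(W,l \right)} = -5 - \frac{W}{4}$ ($D{\left(W,l \right)} = \frac{W}{-4} - \frac{5}{1} = W \left(- \frac{1}{4}\right) - 5 = - \frac{W}{4} - 5 = -5 - \frac{W}{4}$)
$- 26 \left(\left(3 + \frac{6}{-10}\right) + D{\left(-3,-2 \right)}\right) - 2 = - 26 \left(\left(3 + \frac{6}{-10}\right) - \frac{17}{4}\right) - 2 = - 26 \left(\left(3 + 6 \left(- \frac{1}{10}\right)\right) + \left(-5 + \frac{3}{4}\right)\right) - 2 = - 26 \left(\left(3 - \frac{3}{5}\right) - \frac{17}{4}\right) - 2 = - 26 \left(\frac{12}{5} - \frac{17}{4}\right) - 2 = \left(-26\right) \left(- \frac{37}{20}\right) - 2 = \frac{481}{10} - 2 = \frac{461}{10}$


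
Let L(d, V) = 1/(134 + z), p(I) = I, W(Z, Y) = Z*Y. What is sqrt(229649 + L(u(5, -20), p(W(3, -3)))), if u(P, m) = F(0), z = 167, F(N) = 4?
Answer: 5*sqrt(832257174)/301 ≈ 479.22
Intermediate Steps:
W(Z, Y) = Y*Z
u(P, m) = 4
L(d, V) = 1/301 (L(d, V) = 1/(134 + 167) = 1/301)
sqrt(229649 + L(u(5, -20), p(W(3, -3)))) = sqrt(229649 + 1/301) = sqrt(69124350/301) = 5*sqrt(832257174)/301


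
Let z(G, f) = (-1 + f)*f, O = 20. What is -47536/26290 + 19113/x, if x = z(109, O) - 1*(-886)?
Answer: 73716699/5547190 ≈ 13.289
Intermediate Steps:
z(G, f) = f*(-1 + f)
x = 1266 (x = 20*(-1 + 20) - 1*(-886) = 20*19 + 886 = 380 + 886 = 1266)
-47536/26290 + 19113/x = -47536/26290 + 19113/1266 = -47536*1/26290 + 19113*(1/1266) = -23768/13145 + 6371/422 = 73716699/5547190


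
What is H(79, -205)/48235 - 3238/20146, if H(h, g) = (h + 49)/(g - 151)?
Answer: -6950551721/43242532795 ≈ -0.16073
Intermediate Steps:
H(h, g) = (49 + h)/(-151 + g)
H(79, -205)/48235 - 3238/20146 = ((49 + 79)/(-151 - 205))/48235 - 3238/20146 = (128/(-356))*(1/48235) - 3238*1/20146 = -1/356*128*(1/48235) - 1619/10073 = -32/89*1/48235 - 1619/10073 = -32/4292915 - 1619/10073 = -6950551721/43242532795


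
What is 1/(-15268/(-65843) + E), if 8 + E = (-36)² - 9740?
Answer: -65843/556489768 ≈ -0.00011832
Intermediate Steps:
E = -8452 (E = -8 + ((-36)² - 9740) = -8 + (1296 - 9740) = -8 - 8444 = -8452)
1/(-15268/(-65843) + E) = 1/(-15268/(-65843) - 8452) = 1/(-15268*(-1/65843) - 8452) = 1/(15268/65843 - 8452) = 1/(-556489768/65843) = -65843/556489768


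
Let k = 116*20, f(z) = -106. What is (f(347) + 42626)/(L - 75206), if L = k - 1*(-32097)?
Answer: -42520/40789 ≈ -1.0424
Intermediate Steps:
k = 2320
L = 34417 (L = 2320 - 1*(-32097) = 2320 + 32097 = 34417)
(f(347) + 42626)/(L - 75206) = (-106 + 42626)/(34417 - 75206) = 42520/(-40789) = 42520*(-1/40789) = -42520/40789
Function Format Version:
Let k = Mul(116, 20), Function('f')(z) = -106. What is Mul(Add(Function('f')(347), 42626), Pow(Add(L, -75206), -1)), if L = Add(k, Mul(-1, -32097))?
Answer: Rational(-42520, 40789) ≈ -1.0424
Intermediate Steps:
k = 2320
L = 34417 (L = Add(2320, Mul(-1, -32097)) = Add(2320, 32097) = 34417)
Mul(Add(Function('f')(347), 42626), Pow(Add(L, -75206), -1)) = Mul(Add(-106, 42626), Pow(Add(34417, -75206), -1)) = Mul(42520, Pow(-40789, -1)) = Mul(42520, Rational(-1, 40789)) = Rational(-42520, 40789)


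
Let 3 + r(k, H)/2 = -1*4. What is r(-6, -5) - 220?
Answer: -234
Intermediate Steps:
r(k, H) = -14 (r(k, H) = -6 + 2*(-1*4) = -6 + 2*(-4) = -6 - 8 = -14)
r(-6, -5) - 220 = -14 - 220 = -234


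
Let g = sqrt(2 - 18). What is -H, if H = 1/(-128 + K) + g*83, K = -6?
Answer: 1/134 - 332*I ≈ 0.0074627 - 332.0*I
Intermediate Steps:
g = 4*I (g = sqrt(-16) = 4*I ≈ 4.0*I)
H = -1/134 + 332*I (H = 1/(-128 - 6) + (4*I)*83 = 1/(-134) + 332*I = -1/134 + 332*I ≈ -0.0074627 + 332.0*I)
-H = -(-1/134 + 332*I) = 1/134 - 332*I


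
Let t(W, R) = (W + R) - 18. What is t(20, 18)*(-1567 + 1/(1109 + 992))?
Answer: -65845320/2101 ≈ -31340.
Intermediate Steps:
t(W, R) = -18 + R + W (t(W, R) = (R + W) - 18 = -18 + R + W)
t(20, 18)*(-1567 + 1/(1109 + 992)) = (-18 + 18 + 20)*(-1567 + 1/(1109 + 992)) = 20*(-1567 + 1/2101) = 20*(-3292266/2101) = -65845320/2101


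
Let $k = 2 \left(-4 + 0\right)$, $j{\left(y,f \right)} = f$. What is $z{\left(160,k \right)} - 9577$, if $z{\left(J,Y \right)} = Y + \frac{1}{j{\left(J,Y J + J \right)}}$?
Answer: $- \frac{10735201}{1120} \approx -9585.0$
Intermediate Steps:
$k = -8$ ($k = 2 \left(-4\right) = -8$)
$z{\left(J,Y \right)} = Y + \frac{1}{J + J Y}$ ($z{\left(J,Y \right)} = Y + \frac{1}{Y J + J} = Y + \frac{1}{J Y + J} = Y + \frac{1}{J + J Y}$)
$z{\left(160,k \right)} - 9577 = \left(-8 + \frac{1}{160 + 160 \left(-8\right)}\right) - 9577 = \left(-8 + \frac{1}{160 - 1280}\right) - 9577 = \left(-8 + \frac{1}{-1120}\right) - 9577 = \left(-8 - \frac{1}{1120}\right) - 9577 = - \frac{8961}{1120} - 9577 = - \frac{10735201}{1120}$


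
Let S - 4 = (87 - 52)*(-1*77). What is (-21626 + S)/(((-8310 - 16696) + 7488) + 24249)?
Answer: -24317/6731 ≈ -3.6127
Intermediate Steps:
S = -2691 (S = 4 + (87 - 52)*(-1*77) = 4 + 35*(-77) = 4 - 2695 = -2691)
(-21626 + S)/(((-8310 - 16696) + 7488) + 24249) = (-21626 - 2691)/(((-8310 - 16696) + 7488) + 24249) = -24317/((-25006 + 7488) + 24249) = -24317/(-17518 + 24249) = -24317/6731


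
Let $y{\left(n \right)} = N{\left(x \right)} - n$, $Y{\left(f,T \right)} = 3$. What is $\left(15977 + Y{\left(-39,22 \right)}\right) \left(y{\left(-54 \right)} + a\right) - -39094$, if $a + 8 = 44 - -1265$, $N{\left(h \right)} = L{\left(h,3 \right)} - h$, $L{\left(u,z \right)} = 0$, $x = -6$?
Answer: $21787874$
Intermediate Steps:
$N{\left(h \right)} = - h$ ($N{\left(h \right)} = 0 - h = - h$)
$a = 1301$ ($a = -8 + \left(44 - -1265\right) = -8 + \left(44 + 1265\right) = -8 + 1309 = 1301$)
$y{\left(n \right)} = 6 - n$ ($y{\left(n \right)} = \left(-1\right) \left(-6\right) - n = 6 - n$)
$\left(15977 + Y{\left(-39,22 \right)}\right) \left(y{\left(-54 \right)} + a\right) - -39094 = \left(15977 + 3\right) \left(\left(6 - -54\right) + 1301\right) - -39094 = 15980 \left(\left(6 + 54\right) + 1301\right) + 39094 = 15980 \left(60 + 1301\right) + 39094 = 15980 \cdot 1361 + 39094 = 21748780 + 39094 = 21787874$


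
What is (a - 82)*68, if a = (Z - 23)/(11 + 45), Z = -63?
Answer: -39763/7 ≈ -5680.4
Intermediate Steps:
a = -43/28 (a = (-63 - 23)/(11 + 45) = -86/56 = -86*1/56 = -43/28 ≈ -1.5357)
(a - 82)*68 = (-43/28 - 82)*68 = -2339/28*68 = -39763/7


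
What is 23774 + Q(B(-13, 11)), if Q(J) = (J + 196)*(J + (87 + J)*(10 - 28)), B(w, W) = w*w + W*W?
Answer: -3133282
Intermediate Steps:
B(w, W) = W**2 + w**2 (B(w, W) = w**2 + W**2 = W**2 + w**2)
Q(J) = (-1566 - 17*J)*(196 + J) (Q(J) = (196 + J)*(J + (87 + J)*(-18)) = (196 + J)*(J + (-1566 - 18*J)) = (196 + J)*(-1566 - 17*J) = (-1566 - 17*J)*(196 + J))
23774 + Q(B(-13, 11)) = 23774 + (-306936 - 4898*(11**2 + (-13)**2) - 17*(11**2 + (-13)**2)**2) = 23774 + (-306936 - 4898*(121 + 169) - 17*(121 + 169)**2) = 23774 + (-306936 - 4898*290 - 17*290**2) = 23774 + (-306936 - 1420420 - 17*84100) = 23774 + (-306936 - 1420420 - 1429700) = 23774 - 3157056 = -3133282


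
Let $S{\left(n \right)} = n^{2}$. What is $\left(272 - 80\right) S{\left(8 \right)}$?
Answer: $12288$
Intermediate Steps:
$\left(272 - 80\right) S{\left(8 \right)} = \left(272 - 80\right) 8^{2} = 192 \cdot 64 = 12288$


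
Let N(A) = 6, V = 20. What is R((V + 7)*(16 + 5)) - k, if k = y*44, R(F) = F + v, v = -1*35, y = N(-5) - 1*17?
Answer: 1016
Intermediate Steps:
y = -11 (y = 6 - 1*17 = 6 - 17 = -11)
v = -35
R(F) = -35 + F (R(F) = F - 35 = -35 + F)
k = -484 (k = -11*44 = -484)
R((V + 7)*(16 + 5)) - k = (-35 + (20 + 7)*(16 + 5)) - 1*(-484) = (-35 + 27*21) + 484 = (-35 + 567) + 484 = 532 + 484 = 1016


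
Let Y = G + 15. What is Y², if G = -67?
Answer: 2704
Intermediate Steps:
Y = -52 (Y = -67 + 15 = -52)
Y² = (-52)² = 2704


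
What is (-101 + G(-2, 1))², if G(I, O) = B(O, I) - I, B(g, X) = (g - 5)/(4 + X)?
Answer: 10201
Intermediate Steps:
B(g, X) = (-5 + g)/(4 + X)
G(I, O) = -I + (-5 + O)/(4 + I) (G(I, O) = (-5 + O)/(4 + I) - I = -I + (-5 + O)/(4 + I))
(-101 + G(-2, 1))² = (-101 + (-5 + 1 - 1*(-2)*(4 - 2))/(4 - 2))² = (-101 + (-5 + 1 - 1*(-2)*2)/2)² = (-101 + (-5 + 1 + 4)/2)² = (-101 + (½)*0)² = (-101 + 0)² = (-101)² = 10201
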